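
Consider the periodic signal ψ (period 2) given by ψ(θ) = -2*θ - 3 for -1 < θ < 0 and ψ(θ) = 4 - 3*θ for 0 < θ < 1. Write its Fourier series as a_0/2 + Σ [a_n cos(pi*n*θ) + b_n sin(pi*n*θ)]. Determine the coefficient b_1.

9/pi

b_1 = ∫_{-1}^{1} ψ(θ) sin(pi*θ) dθ.
Split the integral at the breakpoints.
Integrating by parts (boundary term plus one more integral), an antiderivative of (-2*θ - 3) sin(pi*θ) is 2*θ*cos(pi*θ)/pi - 2*sin(pi*θ)/pi**2 + 3*cos(pi*θ)/pi; evaluating from -1 to 0: ∫_{-1}^{0} (-2*θ - 3) sin(pi*θ) dθ = (3/pi) - (-1/pi) = 4/pi.
Integrating by parts (boundary term plus one more integral), an antiderivative of (4 - 3*θ) sin(pi*θ) is 3*θ*cos(pi*θ)/pi - 3*sin(pi*θ)/pi**2 - 4*cos(pi*θ)/pi; evaluating from 0 to 1: ∫_{0}^{1} (4 - 3*θ) sin(pi*θ) dθ = (1/pi) - (-4/pi) = 5/pi.
Summing the pieces gives b_1 = 9/pi.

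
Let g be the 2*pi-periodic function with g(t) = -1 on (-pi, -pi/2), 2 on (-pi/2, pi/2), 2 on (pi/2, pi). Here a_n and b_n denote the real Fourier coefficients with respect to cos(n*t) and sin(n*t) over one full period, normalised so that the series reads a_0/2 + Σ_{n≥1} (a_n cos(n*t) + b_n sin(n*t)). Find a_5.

3/(5*pi)

a_5 = 1/pi ∫_{-pi}^{pi} g(t) cos(5*t) dt.
Split the integral at the breakpoints.
Directly, an antiderivative of (-1) cos(5*t) is -sin(5*t)/5; evaluating from -pi to -pi/2: ∫_{-pi}^{-pi/2} (-1) cos(5*t) dt = (1/5) - (0) = 1/5.
Directly, an antiderivative of (2) cos(5*t) is 2*sin(5*t)/5; evaluating from -pi/2 to pi/2: ∫_{-pi/2}^{pi/2} (2) cos(5*t) dt = (2/5) - (-2/5) = 4/5.
Directly, an antiderivative of (2) cos(5*t) is 2*sin(5*t)/5; evaluating from pi/2 to pi: ∫_{pi/2}^{pi} (2) cos(5*t) dt = (0) - (2/5) = -2/5.
Summing the pieces and multiplying by (1/pi) gives a_5 = 3/(5*pi).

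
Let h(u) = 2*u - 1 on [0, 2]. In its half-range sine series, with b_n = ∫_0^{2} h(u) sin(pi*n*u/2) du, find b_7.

4/(7*pi)

b_7 = ∫_0^{2} (2*u - 1) sin(7*pi*u/2) du.
Integrating by parts (boundary term plus one more integral), an antiderivative of (2*u - 1) sin(7*pi*u/2) is -4*u*cos(7*pi*u/2)/(7*pi) + 8*sin(7*pi*u/2)/(49*pi**2) + 2*cos(7*pi*u/2)/(7*pi); evaluating from 0 to 2: ∫_{0}^{2} (2*u - 1) sin(7*pi*u/2) du = (6/(7*pi)) - (2/(7*pi)) = 4/(7*pi).
Hence b_7 = 4/(7*pi).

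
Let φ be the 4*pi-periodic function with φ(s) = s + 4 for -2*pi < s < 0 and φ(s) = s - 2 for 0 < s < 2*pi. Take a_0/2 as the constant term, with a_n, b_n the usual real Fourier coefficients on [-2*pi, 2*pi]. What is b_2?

b_2 = (1/(2*pi)) ∫_{-2*pi}^{2*pi} φ(s) sin(s) ds.
Split the integral at the breakpoints.
Integrating by parts (boundary term plus one more integral), an antiderivative of (s + 4) sin(s) is -s*cos(s) + sin(s) - 4*cos(s); evaluating from -2*pi to 0: ∫_{-2*pi}^{0} (s + 4) sin(s) ds = (-4) - (-4 + 2*pi) = -2*pi.
Integrating by parts (boundary term plus one more integral), an antiderivative of (s - 2) sin(s) is -s*cos(s) + sin(s) + 2*cos(s); evaluating from 0 to 2*pi: ∫_{0}^{2*pi} (s - 2) sin(s) ds = (2 - 2*pi) - (2) = -2*pi.
Summing the pieces and multiplying by (1/(2*pi)) gives b_2 = -2.

-2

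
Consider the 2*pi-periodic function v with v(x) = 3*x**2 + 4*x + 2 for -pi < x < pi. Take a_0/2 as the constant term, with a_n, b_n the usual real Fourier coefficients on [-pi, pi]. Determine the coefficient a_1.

-12

a_1 = 1/pi ∫_{-pi}^{pi} v(x) cos(x) dx.
Integrating by parts twice (tabular method), an antiderivative of (3*x**2 + 4*x + 2) cos(x) is 3*x**2*sin(x) + 4*x*sin(x) + 6*x*cos(x) - 4*sin(x) + 4*cos(x); evaluating from -pi to pi: ∫_{-pi}^{pi} (3*x**2 + 4*x + 2) cos(x) dx = (-6*pi - 4) - (-4 + 6*pi) = -12*pi.
Hence a_1 = (1/pi)·(-12*pi) = -12.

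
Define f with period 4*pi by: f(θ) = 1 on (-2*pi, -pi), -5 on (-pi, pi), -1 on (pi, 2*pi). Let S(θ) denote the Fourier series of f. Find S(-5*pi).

θ = -5*pi differs from θ = -pi by -1 full period(s), and the series is 4*pi-periodic.
At θ = -pi the one-sided limits are f(-pi^-) = 1 and f(-pi^+) = -5.
By Dirichlet's theorem the series converges to their average, [(1) + (-5)]/2 = -2.

-2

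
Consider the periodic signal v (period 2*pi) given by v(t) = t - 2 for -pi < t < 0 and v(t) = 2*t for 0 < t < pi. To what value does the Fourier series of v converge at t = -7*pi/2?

t = -7*pi/2 differs from t = pi/2 by -2 full period(s), and the series is 2*pi-periodic.
v is continuous at t = pi/2 with value pi, so the series converges to pi there.

pi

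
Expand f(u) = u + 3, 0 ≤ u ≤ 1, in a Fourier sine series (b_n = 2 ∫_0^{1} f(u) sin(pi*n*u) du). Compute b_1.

b_1 = 2 ∫_0^{1} (u + 3) sin(pi*u) du.
Integrating by parts (boundary term plus one more integral), an antiderivative of (u + 3) sin(pi*u) is -u*cos(pi*u)/pi + sin(pi*u)/pi**2 - 3*cos(pi*u)/pi; evaluating from 0 to 1: ∫_{0}^{1} (u + 3) sin(pi*u) du = (4/pi) - (-3/pi) = 7/pi.
Hence b_1 = 2·(7/pi) = 14/pi.

14/pi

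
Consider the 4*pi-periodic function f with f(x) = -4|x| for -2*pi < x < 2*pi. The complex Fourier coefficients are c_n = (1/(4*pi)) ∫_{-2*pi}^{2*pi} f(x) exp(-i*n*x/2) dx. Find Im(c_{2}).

Since f is real-valued, Im(c_{2}) = -(1/(4*pi)) ∫_{-2*pi}^{2*pi} f(x) sin(x) dx = -b_{2}/2.
(f is even, so the integrand is odd over a symmetric interval and the integral vanishes.)

0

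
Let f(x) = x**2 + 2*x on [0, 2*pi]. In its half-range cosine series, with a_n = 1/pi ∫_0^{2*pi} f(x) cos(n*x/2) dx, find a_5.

a_5 = 1/pi ∫_0^{2*pi} (x**2 + 2*x) cos(5*x/2) dx.
Integrating by parts twice (tabular method), an antiderivative of (x**2 + 2*x) cos(5*x/2) is 2*x**2*sin(5*x/2)/5 + 4*x*sin(5*x/2)/5 + 8*x*cos(5*x/2)/25 - 16*sin(5*x/2)/125 + 8*cos(5*x/2)/25; evaluating from 0 to 2*pi: ∫_{0}^{2*pi} (x**2 + 2*x) cos(5*x/2) dx = (-16*pi/25 - 8/25) - (8/25) = -16*pi/25 - 16/25.
Hence a_5 = (1/pi)·(-16*pi/25 - 16/25) = 16*(-pi - 1)/(25*pi).

16*(-pi - 1)/(25*pi)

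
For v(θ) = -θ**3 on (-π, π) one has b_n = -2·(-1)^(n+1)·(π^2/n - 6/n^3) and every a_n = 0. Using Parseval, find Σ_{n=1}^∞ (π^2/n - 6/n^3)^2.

pi**6/14

Parseval: Σ b_n^2 = (1/π) ∫_{-π}^{π} v(θ)^2 dθ = 2*pi**6/7.
b_n^2 = 4·(π^2/n - 6/n^3)^2, so the sum equals (2*pi**6/7)/4 = pi**6/14.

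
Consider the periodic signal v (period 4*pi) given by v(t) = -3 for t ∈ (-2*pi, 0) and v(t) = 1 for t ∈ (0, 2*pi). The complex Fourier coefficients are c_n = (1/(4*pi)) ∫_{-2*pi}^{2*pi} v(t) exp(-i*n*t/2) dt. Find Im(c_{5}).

-4/(5*pi)

Since v is real-valued, Im(c_{5}) = -(1/(4*pi)) ∫_{-2*pi}^{2*pi} v(t) sin(5*t/2) dt = -b_{5}/2.
Split the integral at the breakpoints.
Directly, an antiderivative of (-3) sin(5*t/2) is 6*cos(5*t/2)/5; evaluating from -2*pi to 0: ∫_{-2*pi}^{0} (-3) sin(5*t/2) dt = (6/5) - (-6/5) = 12/5.
Directly, an antiderivative of (1) sin(5*t/2) is -2*cos(5*t/2)/5; evaluating from 0 to 2*pi: ∫_{0}^{2*pi} (1) sin(5*t/2) dt = (2/5) - (-2/5) = 4/5.
So ∫_{-2*pi}^{2*pi} v(t) sin(5*t/2) dt = 16/5.
Hence Im(c_{5}) = (-1/(4*pi))·(16/5) = -4/(5*pi).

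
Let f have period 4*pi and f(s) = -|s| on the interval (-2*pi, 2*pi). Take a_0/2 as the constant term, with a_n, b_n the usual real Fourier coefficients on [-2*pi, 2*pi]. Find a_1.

8/pi

a_1 = (1/(2*pi)) ∫_{-2*pi}^{2*pi} f(s) cos(s/2) ds.
f is even and cos(s/2) is even, so the integrand is even and a_1 = 1/pi ∫_0^{2*pi} f(s) cos(s/2) ds.
Integrating by parts (boundary term plus one more integral), an antiderivative of (-s) cos(s/2) is -2*s*sin(s/2) - 4*cos(s/2); evaluating from 0 to 2*pi: ∫_{0}^{2*pi} (-s) cos(s/2) ds = (4) - (-4) = 8.
Hence a_1 = (1/pi)·(8) = 8/pi.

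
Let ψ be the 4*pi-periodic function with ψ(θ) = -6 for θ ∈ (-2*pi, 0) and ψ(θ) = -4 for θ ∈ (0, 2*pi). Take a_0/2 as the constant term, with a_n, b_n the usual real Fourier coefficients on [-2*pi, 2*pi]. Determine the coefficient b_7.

4/(7*pi)

b_7 = (1/(2*pi)) ∫_{-2*pi}^{2*pi} ψ(θ) sin(7*θ/2) dθ.
Split the integral at the breakpoints.
Directly, an antiderivative of (-6) sin(7*θ/2) is 12*cos(7*θ/2)/7; evaluating from -2*pi to 0: ∫_{-2*pi}^{0} (-6) sin(7*θ/2) dθ = (12/7) - (-12/7) = 24/7.
Directly, an antiderivative of (-4) sin(7*θ/2) is 8*cos(7*θ/2)/7; evaluating from 0 to 2*pi: ∫_{0}^{2*pi} (-4) sin(7*θ/2) dθ = (-8/7) - (8/7) = -16/7.
Summing the pieces and multiplying by (1/(2*pi)) gives b_7 = 4/(7*pi).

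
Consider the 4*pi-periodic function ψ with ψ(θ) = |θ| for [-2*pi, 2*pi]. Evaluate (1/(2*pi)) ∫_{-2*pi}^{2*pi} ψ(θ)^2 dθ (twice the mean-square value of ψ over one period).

8*pi**2/3

(1/(2*pi)) ∫_{-2*pi}^{2*pi} ψ(θ)^2 dθ = (1/(2*pi)) · (16*pi**3/3) = 8*pi**2/3.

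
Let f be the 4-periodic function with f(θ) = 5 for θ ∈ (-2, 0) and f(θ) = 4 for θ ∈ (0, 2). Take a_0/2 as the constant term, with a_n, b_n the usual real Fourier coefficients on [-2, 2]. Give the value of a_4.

a_4 = 1/2 ∫_{-2}^{2} f(θ) cos(2*pi*θ) dθ.
Split the integral at the breakpoints.
Directly, an antiderivative of (5) cos(2*pi*θ) is 5*sin(2*pi*θ)/(2*pi); evaluating from -2 to 0: ∫_{-2}^{0} (5) cos(2*pi*θ) dθ = (0) - (0) = 0.
Directly, an antiderivative of (4) cos(2*pi*θ) is 2*sin(2*pi*θ)/pi; evaluating from 0 to 2: ∫_{0}^{2} (4) cos(2*pi*θ) dθ = (0) - (0) = 0.
Summing the pieces and multiplying by (1/2) gives a_4 = 0.

0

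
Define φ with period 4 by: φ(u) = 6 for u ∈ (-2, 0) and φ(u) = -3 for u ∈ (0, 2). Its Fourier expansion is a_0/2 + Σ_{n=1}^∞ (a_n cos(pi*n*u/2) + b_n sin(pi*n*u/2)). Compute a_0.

3

a_0 = 1/2 ∫_{-2}^{2} φ(u) du = 1/2 · (6) = 3.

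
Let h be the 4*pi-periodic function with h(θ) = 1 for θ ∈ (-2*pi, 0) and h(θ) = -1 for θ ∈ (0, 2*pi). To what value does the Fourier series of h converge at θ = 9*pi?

θ = 9*pi differs from θ = pi by 2 full period(s), and the series is 4*pi-periodic.
h is continuous at θ = pi with value -1, so the series converges to -1 there.

-1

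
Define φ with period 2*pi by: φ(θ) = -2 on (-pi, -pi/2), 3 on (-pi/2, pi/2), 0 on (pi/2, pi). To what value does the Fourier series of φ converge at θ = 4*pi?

θ = 4*pi differs from θ = 0 by 2 full period(s), and the series is 2*pi-periodic.
φ is continuous at θ = 0 with value 3, so the series converges to 3 there.

3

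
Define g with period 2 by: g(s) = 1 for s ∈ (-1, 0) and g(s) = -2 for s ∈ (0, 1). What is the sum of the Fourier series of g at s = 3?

-1/2

s = 3 differs from s = -1 by 2 full period(s), and the series is 2-periodic.
At s = -1 the one-sided limits are g(-1^-) = -2 and g(-1^+) = 1.
By Dirichlet's theorem the series converges to their average, [(-2) + (1)]/2 = -1/2.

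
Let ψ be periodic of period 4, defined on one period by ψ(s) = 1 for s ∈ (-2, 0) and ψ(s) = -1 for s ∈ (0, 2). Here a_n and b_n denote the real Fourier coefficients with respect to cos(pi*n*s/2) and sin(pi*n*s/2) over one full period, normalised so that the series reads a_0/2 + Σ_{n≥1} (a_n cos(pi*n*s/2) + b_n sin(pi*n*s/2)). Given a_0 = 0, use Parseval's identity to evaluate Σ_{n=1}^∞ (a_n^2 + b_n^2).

2

Parseval: a_0^2/2 + Σ_{n≥1} (a_n^2+b_n^2) = 1/2 ∫_{-2}^{2} ψ(s)^2 ds = 2.
Subtract a_0^2/2 = 0: Σ (a_n^2+b_n^2) = 2.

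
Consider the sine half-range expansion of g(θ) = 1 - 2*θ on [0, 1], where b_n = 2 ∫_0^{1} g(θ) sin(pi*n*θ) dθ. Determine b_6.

2/(3*pi)

b_6 = 2 ∫_0^{1} (1 - 2*θ) sin(6*pi*θ) dθ.
Integrating by parts (boundary term plus one more integral), an antiderivative of (1 - 2*θ) sin(6*pi*θ) is θ*cos(6*pi*θ)/(3*pi) - sin(6*pi*θ)/(18*pi**2) - cos(6*pi*θ)/(6*pi); evaluating from 0 to 1: ∫_{0}^{1} (1 - 2*θ) sin(6*pi*θ) dθ = (1/(6*pi)) - (-1/(6*pi)) = 1/(3*pi).
Hence b_6 = 2·(1/(3*pi)) = 2/(3*pi).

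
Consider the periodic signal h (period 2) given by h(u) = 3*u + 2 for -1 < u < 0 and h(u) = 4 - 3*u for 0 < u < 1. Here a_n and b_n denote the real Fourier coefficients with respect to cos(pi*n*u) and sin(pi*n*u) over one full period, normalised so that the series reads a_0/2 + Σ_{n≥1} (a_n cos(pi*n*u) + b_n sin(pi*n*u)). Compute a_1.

a_1 = ∫_{-1}^{1} h(u) cos(pi*u) du.
Split the integral at the breakpoints.
Integrating by parts (boundary term plus one more integral), an antiderivative of (3*u + 2) cos(pi*u) is 3*u*sin(pi*u)/pi + 2*sin(pi*u)/pi + 3*cos(pi*u)/pi**2; evaluating from -1 to 0: ∫_{-1}^{0} (3*u + 2) cos(pi*u) du = (3/pi**2) - (-3/pi**2) = 6/pi**2.
Integrating by parts (boundary term plus one more integral), an antiderivative of (4 - 3*u) cos(pi*u) is -3*u*sin(pi*u)/pi + 4*sin(pi*u)/pi - 3*cos(pi*u)/pi**2; evaluating from 0 to 1: ∫_{0}^{1} (4 - 3*u) cos(pi*u) du = (3/pi**2) - (-3/pi**2) = 6/pi**2.
Summing the pieces gives a_1 = 12/pi**2.

12/pi**2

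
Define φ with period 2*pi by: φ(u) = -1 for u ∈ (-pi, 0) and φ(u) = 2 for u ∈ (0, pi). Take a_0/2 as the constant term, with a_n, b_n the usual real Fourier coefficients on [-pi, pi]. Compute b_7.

6/(7*pi)

b_7 = 1/pi ∫_{-pi}^{pi} φ(u) sin(7*u) du.
Split the integral at the breakpoints.
Directly, an antiderivative of (-1) sin(7*u) is cos(7*u)/7; evaluating from -pi to 0: ∫_{-pi}^{0} (-1) sin(7*u) du = (1/7) - (-1/7) = 2/7.
Directly, an antiderivative of (2) sin(7*u) is -2*cos(7*u)/7; evaluating from 0 to pi: ∫_{0}^{pi} (2) sin(7*u) du = (2/7) - (-2/7) = 4/7.
Summing the pieces and multiplying by (1/pi) gives b_7 = 6/(7*pi).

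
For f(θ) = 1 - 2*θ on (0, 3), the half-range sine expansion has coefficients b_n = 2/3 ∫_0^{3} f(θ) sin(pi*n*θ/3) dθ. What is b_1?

-8/pi

b_1 = 2/3 ∫_0^{3} (1 - 2*θ) sin(pi*θ/3) dθ.
Integrating by parts (boundary term plus one more integral), an antiderivative of (1 - 2*θ) sin(pi*θ/3) is 6*θ*cos(pi*θ/3)/pi - 18*sin(pi*θ/3)/pi**2 - 3*cos(pi*θ/3)/pi; evaluating from 0 to 3: ∫_{0}^{3} (1 - 2*θ) sin(pi*θ/3) dθ = (-15/pi) - (-3/pi) = -12/pi.
Hence b_1 = (2/3)·(-12/pi) = -8/pi.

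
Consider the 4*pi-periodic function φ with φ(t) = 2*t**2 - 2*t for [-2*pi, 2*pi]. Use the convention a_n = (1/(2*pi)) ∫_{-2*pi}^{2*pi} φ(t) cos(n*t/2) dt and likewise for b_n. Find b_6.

4/3

b_6 = (1/(2*pi)) ∫_{-2*pi}^{2*pi} φ(t) sin(3*t) dt.
Integrating by parts twice (tabular method), an antiderivative of (2*t**2 - 2*t) sin(3*t) is -2*t**2*cos(3*t)/3 + 4*t*sin(3*t)/9 + 2*t*cos(3*t)/3 - 2*sin(3*t)/9 + 4*cos(3*t)/27; evaluating from -2*pi to 2*pi: ∫_{-2*pi}^{2*pi} (2*t**2 - 2*t) sin(3*t) dt = (-8*pi**2/3 + 4/27 + 4*pi/3) - (-8*pi**2/3 - 4*pi/3 + 4/27) = 8*pi/3.
Hence b_6 = (1/(2*pi))·(8*pi/3) = 4/3.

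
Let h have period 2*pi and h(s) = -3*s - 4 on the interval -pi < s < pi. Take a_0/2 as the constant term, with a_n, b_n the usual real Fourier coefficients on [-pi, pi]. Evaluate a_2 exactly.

0

a_2 = 1/pi ∫_{-pi}^{pi} h(s) cos(2*s) ds.
Integrating by parts (boundary term plus one more integral), an antiderivative of (-3*s - 4) cos(2*s) is -3*s*sin(2*s)/2 - 2*sin(2*s) - 3*cos(2*s)/4; evaluating from -pi to pi: ∫_{-pi}^{pi} (-3*s - 4) cos(2*s) ds = (-3/4) - (-3/4) = 0.
Hence a_2 = (1/pi)·(0) = 0.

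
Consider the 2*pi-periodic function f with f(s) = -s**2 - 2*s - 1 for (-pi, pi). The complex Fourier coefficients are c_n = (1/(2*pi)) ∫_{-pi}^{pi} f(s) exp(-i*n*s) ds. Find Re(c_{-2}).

Since f is real-valued, Re(c_{-2}) = (1/(2*pi)) ∫_{-pi}^{pi} f(s) cos(-2*s) ds = a_{2}/2.
Integrating by parts twice (tabular method), an antiderivative of (-s**2 - 2*s - 1) cos(-2*s) is -s**2*sin(2*s)/2 - s*sin(2*s) - s*cos(2*s)/2 - sin(2*s)/4 - cos(2*s)/2; evaluating from -pi to pi: ∫_{-pi}^{pi} (-s**2 - 2*s - 1) cos(-2*s) ds = (-pi/2 - 1/2) - (-1/2 + pi/2) = -pi.
Hence Re(c_{-2}) = (1/(2*pi))·(-pi) = -1/2.

-1/2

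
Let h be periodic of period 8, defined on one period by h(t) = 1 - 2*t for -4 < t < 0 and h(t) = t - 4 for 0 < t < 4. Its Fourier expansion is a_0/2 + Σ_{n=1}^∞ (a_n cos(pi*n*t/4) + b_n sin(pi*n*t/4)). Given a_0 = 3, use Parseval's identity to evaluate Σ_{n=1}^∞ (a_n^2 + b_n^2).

Parseval: a_0^2/2 + Σ_{n≥1} (a_n^2+b_n^2) = 1/4 ∫_{-4}^{4} h(t)^2 dt = 107/3.
Subtract a_0^2/2 = 9/2: Σ (a_n^2+b_n^2) = 187/6.

187/6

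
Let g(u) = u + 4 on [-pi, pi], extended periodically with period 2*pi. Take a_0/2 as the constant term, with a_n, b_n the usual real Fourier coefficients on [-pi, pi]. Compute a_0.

8

a_0 = 1/pi ∫_{-pi}^{pi} g(u) du = 1/pi · (8*pi) = 8.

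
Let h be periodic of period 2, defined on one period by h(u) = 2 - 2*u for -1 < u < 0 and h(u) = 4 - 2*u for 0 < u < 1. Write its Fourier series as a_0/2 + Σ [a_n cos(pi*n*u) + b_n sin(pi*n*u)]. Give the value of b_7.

b_7 = ∫_{-1}^{1} h(u) sin(7*pi*u) du.
Split the integral at the breakpoints.
Integrating by parts (boundary term plus one more integral), an antiderivative of (2 - 2*u) sin(7*pi*u) is 2*u*cos(7*pi*u)/(7*pi) - 2*sin(7*pi*u)/(49*pi**2) - 2*cos(7*pi*u)/(7*pi); evaluating from -1 to 0: ∫_{-1}^{0} (2 - 2*u) sin(7*pi*u) du = (-2/(7*pi)) - (4/(7*pi)) = -6/(7*pi).
Integrating by parts (boundary term plus one more integral), an antiderivative of (4 - 2*u) sin(7*pi*u) is 2*u*cos(7*pi*u)/(7*pi) - 2*sin(7*pi*u)/(49*pi**2) - 4*cos(7*pi*u)/(7*pi); evaluating from 0 to 1: ∫_{0}^{1} (4 - 2*u) sin(7*pi*u) du = (2/(7*pi)) - (-4/(7*pi)) = 6/(7*pi).
Summing the pieces gives b_7 = 0.

0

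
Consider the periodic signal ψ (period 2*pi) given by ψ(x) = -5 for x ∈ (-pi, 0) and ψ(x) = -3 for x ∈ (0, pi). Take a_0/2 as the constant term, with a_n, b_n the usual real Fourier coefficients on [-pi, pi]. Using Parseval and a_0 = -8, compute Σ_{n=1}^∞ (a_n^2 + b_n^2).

Parseval: a_0^2/2 + Σ_{n≥1} (a_n^2+b_n^2) = 1/pi ∫_{-pi}^{pi} ψ(x)^2 dx = 34.
Subtract a_0^2/2 = 32: Σ (a_n^2+b_n^2) = 2.

2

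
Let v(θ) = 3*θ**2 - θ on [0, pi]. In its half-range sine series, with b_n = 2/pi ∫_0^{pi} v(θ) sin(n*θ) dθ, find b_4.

1/2 - 3*pi/2

b_4 = 2/pi ∫_0^{pi} (3*θ**2 - θ) sin(4*θ) dθ.
Integrating by parts twice (tabular method), an antiderivative of (3*θ**2 - θ) sin(4*θ) is -3*θ**2*cos(4*θ)/4 + 3*θ*sin(4*θ)/8 + θ*cos(4*θ)/4 - sin(4*θ)/16 + 3*cos(4*θ)/32; evaluating from 0 to pi: ∫_{0}^{pi} (3*θ**2 - θ) sin(4*θ) dθ = (-3*pi**2/4 + 3/32 + pi/4) - (3/32) = pi*(1 - 3*pi)/4.
Hence b_4 = (2/pi)·(pi*(1 - 3*pi)/4) = 1/2 - 3*pi/2.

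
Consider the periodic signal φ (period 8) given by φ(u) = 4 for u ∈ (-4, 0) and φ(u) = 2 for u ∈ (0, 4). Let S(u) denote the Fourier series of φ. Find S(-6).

2

u = -6 differs from u = 2 by -1 full period(s), and the series is 8-periodic.
φ is continuous at u = 2 with value 2, so the series converges to 2 there.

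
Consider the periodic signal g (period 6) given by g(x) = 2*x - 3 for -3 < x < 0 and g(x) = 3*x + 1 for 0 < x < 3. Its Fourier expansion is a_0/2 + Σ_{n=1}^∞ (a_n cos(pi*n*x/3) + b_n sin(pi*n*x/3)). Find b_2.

-15/(2*pi)

b_2 = 1/3 ∫_{-3}^{3} g(x) sin(2*pi*x/3) dx.
Split the integral at the breakpoints.
Integrating by parts (boundary term plus one more integral), an antiderivative of (2*x - 3) sin(2*pi*x/3) is -3*x*cos(2*pi*x/3)/pi + 9*sin(2*pi*x/3)/(2*pi**2) + 9*cos(2*pi*x/3)/(2*pi); evaluating from -3 to 0: ∫_{-3}^{0} (2*x - 3) sin(2*pi*x/3) dx = (9/(2*pi)) - (27/(2*pi)) = -9/pi.
Integrating by parts (boundary term plus one more integral), an antiderivative of (3*x + 1) sin(2*pi*x/3) is -9*x*cos(2*pi*x/3)/(2*pi) + 27*sin(2*pi*x/3)/(4*pi**2) - 3*cos(2*pi*x/3)/(2*pi); evaluating from 0 to 3: ∫_{0}^{3} (3*x + 1) sin(2*pi*x/3) dx = (-15/pi) - (-3/(2*pi)) = -27/(2*pi).
Summing the pieces and multiplying by (1/3) gives b_2 = -15/(2*pi).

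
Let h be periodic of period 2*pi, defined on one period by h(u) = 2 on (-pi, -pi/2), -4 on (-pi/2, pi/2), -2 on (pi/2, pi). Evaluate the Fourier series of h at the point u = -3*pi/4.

2

h is continuous at u = -3*pi/4 with value 2, so the series converges to 2 there.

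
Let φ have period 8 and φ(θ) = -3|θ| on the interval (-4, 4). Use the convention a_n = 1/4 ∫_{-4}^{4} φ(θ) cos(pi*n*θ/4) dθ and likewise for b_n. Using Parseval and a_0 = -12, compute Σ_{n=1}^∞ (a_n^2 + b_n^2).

Parseval: a_0^2/2 + Σ_{n≥1} (a_n^2+b_n^2) = 1/4 ∫_{-4}^{4} φ(θ)^2 dθ = 96.
Subtract a_0^2/2 = 72: Σ (a_n^2+b_n^2) = 24.

24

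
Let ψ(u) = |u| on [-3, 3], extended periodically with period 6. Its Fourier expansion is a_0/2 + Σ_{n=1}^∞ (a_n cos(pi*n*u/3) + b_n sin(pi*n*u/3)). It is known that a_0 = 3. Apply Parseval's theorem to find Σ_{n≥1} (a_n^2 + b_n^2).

Parseval: a_0^2/2 + Σ_{n≥1} (a_n^2+b_n^2) = 1/3 ∫_{-3}^{3} ψ(u)^2 du = 6.
Subtract a_0^2/2 = 9/2: Σ (a_n^2+b_n^2) = 3/2.

3/2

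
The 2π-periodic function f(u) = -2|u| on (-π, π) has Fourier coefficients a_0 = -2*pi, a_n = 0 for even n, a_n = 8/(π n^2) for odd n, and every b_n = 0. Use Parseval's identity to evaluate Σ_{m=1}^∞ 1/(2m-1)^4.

pi**4/96

Parseval: a_0^2/2 + Σ a_n^2 = (1/π) ∫_{-π}^{π} f(u)^2 du = 8*pi**2/3.
Subtract a_0^2/2 = 2*pi**2: Σ a_n^2 = 2*pi**2/3.
Only odd n contribute, with a_n^2 = 64/(π^2 n^4), so Σ_{m≥1} 1/(2m-1)^4 = π^2·(2*pi**2/3)/64 = pi**4/96.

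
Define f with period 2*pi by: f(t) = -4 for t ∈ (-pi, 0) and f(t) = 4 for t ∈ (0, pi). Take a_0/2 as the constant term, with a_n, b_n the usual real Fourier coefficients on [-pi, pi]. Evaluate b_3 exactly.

b_3 = 1/pi ∫_{-pi}^{pi} f(t) sin(3*t) dt.
f is odd and sin(3*t) is odd, so the integrand is even and b_3 = 2/pi ∫_0^{pi} f(t) sin(3*t) dt.
Directly, an antiderivative of (4) sin(3*t) is -4*cos(3*t)/3; evaluating from 0 to pi: ∫_{0}^{pi} (4) sin(3*t) dt = (4/3) - (-4/3) = 8/3.
Hence b_3 = (2/pi)·(8/3) = 16/(3*pi).

16/(3*pi)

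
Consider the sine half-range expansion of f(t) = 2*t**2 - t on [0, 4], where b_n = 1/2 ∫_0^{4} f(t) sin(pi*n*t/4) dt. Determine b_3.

b_3 = 1/2 ∫_0^{4} (2*t**2 - t) sin(3*pi*t/4) dt.
Integrating by parts twice (tabular method), an antiderivative of (2*t**2 - t) sin(3*pi*t/4) is -8*t**2*cos(3*pi*t/4)/(3*pi) + 64*t*sin(3*pi*t/4)/(9*pi**2) + 4*t*cos(3*pi*t/4)/(3*pi) - 16*sin(3*pi*t/4)/(9*pi**2) + 256*cos(3*pi*t/4)/(27*pi**3); evaluating from 0 to 4: ∫_{0}^{4} (2*t**2 - t) sin(3*pi*t/4) dt = (16*(-16 + 63*pi**2)/(27*pi**3)) - (256/(27*pi**3)) = 16*(-32 + 63*pi**2)/(27*pi**3).
Hence b_3 = (1/2)·(16*(-32 + 63*pi**2)/(27*pi**3)) = 8*(-32 + 63*pi**2)/(27*pi**3).

8*(-32 + 63*pi**2)/(27*pi**3)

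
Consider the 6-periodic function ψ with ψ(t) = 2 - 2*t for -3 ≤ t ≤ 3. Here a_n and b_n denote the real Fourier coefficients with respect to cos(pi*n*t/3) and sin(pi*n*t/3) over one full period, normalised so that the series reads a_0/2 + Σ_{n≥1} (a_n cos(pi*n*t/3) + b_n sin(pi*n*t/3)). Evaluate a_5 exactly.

0

a_5 = 1/3 ∫_{-3}^{3} ψ(t) cos(5*pi*t/3) dt.
Integrating by parts (boundary term plus one more integral), an antiderivative of (2 - 2*t) cos(5*pi*t/3) is -6*t*sin(5*pi*t/3)/(5*pi) + 6*sin(5*pi*t/3)/(5*pi) - 18*cos(5*pi*t/3)/(25*pi**2); evaluating from -3 to 3: ∫_{-3}^{3} (2 - 2*t) cos(5*pi*t/3) dt = (18/(25*pi**2)) - (18/(25*pi**2)) = 0.
Hence a_5 = (1/3)·(0) = 0.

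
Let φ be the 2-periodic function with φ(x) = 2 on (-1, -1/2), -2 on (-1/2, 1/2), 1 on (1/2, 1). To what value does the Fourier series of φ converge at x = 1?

At x = 1 the one-sided limits are φ(1^-) = 1 and φ(1^+) = 2.
By Dirichlet's theorem the series converges to their average, [(1) + (2)]/2 = 3/2.

3/2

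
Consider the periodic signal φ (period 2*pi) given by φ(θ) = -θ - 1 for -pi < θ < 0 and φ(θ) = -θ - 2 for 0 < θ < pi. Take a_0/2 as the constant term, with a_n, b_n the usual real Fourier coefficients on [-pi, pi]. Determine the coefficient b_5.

2*(-pi - 1)/(5*pi)

b_5 = 1/pi ∫_{-pi}^{pi} φ(θ) sin(5*θ) dθ.
Split the integral at the breakpoints.
Integrating by parts (boundary term plus one more integral), an antiderivative of (-θ - 1) sin(5*θ) is θ*cos(5*θ)/5 - sin(5*θ)/25 + cos(5*θ)/5; evaluating from -pi to 0: ∫_{-pi}^{0} (-θ - 1) sin(5*θ) dθ = (1/5) - (-1/5 + pi/5) = 2/5 - pi/5.
Integrating by parts (boundary term plus one more integral), an antiderivative of (-θ - 2) sin(5*θ) is θ*cos(5*θ)/5 - sin(5*θ)/25 + 2*cos(5*θ)/5; evaluating from 0 to pi: ∫_{0}^{pi} (-θ - 2) sin(5*θ) dθ = (-pi/5 - 2/5) - (2/5) = -4/5 - pi/5.
Summing the pieces and multiplying by (1/pi) gives b_5 = 2*(-pi - 1)/(5*pi).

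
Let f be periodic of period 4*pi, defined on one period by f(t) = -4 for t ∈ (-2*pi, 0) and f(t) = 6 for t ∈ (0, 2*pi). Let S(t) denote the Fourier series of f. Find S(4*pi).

1

t = 4*pi differs from t = 0 by 1 full period(s), and the series is 4*pi-periodic.
At t = 0 the one-sided limits are f(0^-) = -4 and f(0^+) = 6.
By Dirichlet's theorem the series converges to their average, [(-4) + (6)]/2 = 1.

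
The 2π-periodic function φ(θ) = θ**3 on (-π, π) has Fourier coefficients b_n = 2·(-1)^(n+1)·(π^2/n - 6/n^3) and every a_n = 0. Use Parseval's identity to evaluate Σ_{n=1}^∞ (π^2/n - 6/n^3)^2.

pi**6/14

Parseval: Σ b_n^2 = (1/π) ∫_{-π}^{π} φ(θ)^2 dθ = 2*pi**6/7.
b_n^2 = 4·(π^2/n - 6/n^3)^2, so the sum equals (2*pi**6/7)/4 = pi**6/14.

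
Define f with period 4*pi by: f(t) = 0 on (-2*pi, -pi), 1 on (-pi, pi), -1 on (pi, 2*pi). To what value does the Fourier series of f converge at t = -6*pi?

t = -6*pi differs from t = 2*pi by -2 full period(s), and the series is 4*pi-periodic.
At t = 2*pi the one-sided limits are f(2*pi^-) = -1 and f(2*pi^+) = 0.
By Dirichlet's theorem the series converges to their average, [(-1) + (0)]/2 = -1/2.

-1/2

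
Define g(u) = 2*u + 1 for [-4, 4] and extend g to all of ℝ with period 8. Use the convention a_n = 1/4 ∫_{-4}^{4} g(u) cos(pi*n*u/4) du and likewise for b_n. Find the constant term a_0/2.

1

a_0 = 1/4 ∫_{-4}^{4} g(u) du = 1/4 · (8) = 2.
So the constant term a_0/2 = 1.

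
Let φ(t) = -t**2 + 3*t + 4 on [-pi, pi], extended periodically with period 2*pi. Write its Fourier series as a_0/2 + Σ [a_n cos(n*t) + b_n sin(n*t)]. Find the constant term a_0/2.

4 - pi**2/3

a_0 = 1/pi ∫_{-pi}^{pi} φ(t) dt = 1/pi · (2*pi*(12 - pi**2)/3) = 8 - 2*pi**2/3.
So the constant term a_0/2 = 4 - pi**2/3.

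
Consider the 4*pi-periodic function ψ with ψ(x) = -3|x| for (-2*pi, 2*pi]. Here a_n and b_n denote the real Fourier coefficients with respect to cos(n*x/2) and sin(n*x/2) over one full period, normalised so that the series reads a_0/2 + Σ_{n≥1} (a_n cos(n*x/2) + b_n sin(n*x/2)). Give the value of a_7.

a_7 = (1/(2*pi)) ∫_{-2*pi}^{2*pi} ψ(x) cos(7*x/2) dx.
ψ is even and cos(7*x/2) is even, so the integrand is even and a_7 = 1/pi ∫_0^{2*pi} ψ(x) cos(7*x/2) dx.
Integrating by parts (boundary term plus one more integral), an antiderivative of (-3*x) cos(7*x/2) is -6*x*sin(7*x/2)/7 - 12*cos(7*x/2)/49; evaluating from 0 to 2*pi: ∫_{0}^{2*pi} (-3*x) cos(7*x/2) dx = (12/49) - (-12/49) = 24/49.
Hence a_7 = (1/pi)·(24/49) = 24/(49*pi).

24/(49*pi)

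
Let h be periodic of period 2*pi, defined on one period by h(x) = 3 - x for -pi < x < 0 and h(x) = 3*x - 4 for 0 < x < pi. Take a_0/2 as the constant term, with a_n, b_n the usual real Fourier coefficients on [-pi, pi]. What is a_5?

a_5 = 1/pi ∫_{-pi}^{pi} h(x) cos(5*x) dx.
Split the integral at the breakpoints.
Integrating by parts (boundary term plus one more integral), an antiderivative of (3 - x) cos(5*x) is -x*sin(5*x)/5 + 3*sin(5*x)/5 - cos(5*x)/25; evaluating from -pi to 0: ∫_{-pi}^{0} (3 - x) cos(5*x) dx = (-1/25) - (1/25) = -2/25.
Integrating by parts (boundary term plus one more integral), an antiderivative of (3*x - 4) cos(5*x) is 3*x*sin(5*x)/5 - 4*sin(5*x)/5 + 3*cos(5*x)/25; evaluating from 0 to pi: ∫_{0}^{pi} (3*x - 4) cos(5*x) dx = (-3/25) - (3/25) = -6/25.
Summing the pieces and multiplying by (1/pi) gives a_5 = -8/(25*pi).

-8/(25*pi)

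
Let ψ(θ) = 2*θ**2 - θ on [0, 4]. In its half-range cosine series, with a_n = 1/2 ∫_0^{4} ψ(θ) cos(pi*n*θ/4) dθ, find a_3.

-112/(9*pi**2)

a_3 = 1/2 ∫_0^{4} (2*θ**2 - θ) cos(3*pi*θ/4) dθ.
Integrating by parts twice (tabular method), an antiderivative of (2*θ**2 - θ) cos(3*pi*θ/4) is 8*θ**2*sin(3*pi*θ/4)/(3*pi) - 4*θ*sin(3*pi*θ/4)/(3*pi) + 64*θ*cos(3*pi*θ/4)/(9*pi**2) - 256*sin(3*pi*θ/4)/(27*pi**3) - 16*cos(3*pi*θ/4)/(9*pi**2); evaluating from 0 to 4: ∫_{0}^{4} (2*θ**2 - θ) cos(3*pi*θ/4) dθ = (-80/(3*pi**2)) - (-16/(9*pi**2)) = -224/(9*pi**2).
Hence a_3 = (1/2)·(-224/(9*pi**2)) = -112/(9*pi**2).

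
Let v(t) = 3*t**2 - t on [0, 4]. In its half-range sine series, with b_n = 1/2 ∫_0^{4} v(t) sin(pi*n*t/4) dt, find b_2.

-44/pi

b_2 = 1/2 ∫_0^{4} (3*t**2 - t) sin(pi*t/2) dt.
Integrating by parts twice (tabular method), an antiderivative of (3*t**2 - t) sin(pi*t/2) is -6*t**2*cos(pi*t/2)/pi + 24*t*sin(pi*t/2)/pi**2 + 2*t*cos(pi*t/2)/pi - 4*sin(pi*t/2)/pi**2 + 48*cos(pi*t/2)/pi**3; evaluating from 0 to 4: ∫_{0}^{4} (3*t**2 - t) sin(pi*t/2) dt = (-88/pi + 48/pi**3) - (48/pi**3) = -88/pi.
Hence b_2 = (1/2)·(-88/pi) = -44/pi.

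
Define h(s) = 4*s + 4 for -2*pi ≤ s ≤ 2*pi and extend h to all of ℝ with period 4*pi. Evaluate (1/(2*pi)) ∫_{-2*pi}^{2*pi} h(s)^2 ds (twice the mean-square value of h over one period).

32 + 128*pi**2/3

(1/(2*pi)) ∫_{-2*pi}^{2*pi} h(s)^2 ds = (1/(2*pi)) · (64*pi + 256*pi**3/3) = 32 + 128*pi**2/3.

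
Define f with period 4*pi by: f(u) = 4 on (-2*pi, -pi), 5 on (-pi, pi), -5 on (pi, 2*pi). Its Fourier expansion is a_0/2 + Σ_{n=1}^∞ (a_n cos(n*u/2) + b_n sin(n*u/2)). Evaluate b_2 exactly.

b_2 = (1/(2*pi)) ∫_{-2*pi}^{2*pi} f(u) sin(u) du.
Split the integral at the breakpoints.
Directly, an antiderivative of (4) sin(u) is -4*cos(u); evaluating from -2*pi to -pi: ∫_{-2*pi}^{-pi} (4) sin(u) du = (4) - (-4) = 8.
Directly, an antiderivative of (5) sin(u) is -5*cos(u); evaluating from -pi to pi: ∫_{-pi}^{pi} (5) sin(u) du = (5) - (5) = 0.
Directly, an antiderivative of (-5) sin(u) is 5*cos(u); evaluating from pi to 2*pi: ∫_{pi}^{2*pi} (-5) sin(u) du = (5) - (-5) = 10.
Summing the pieces and multiplying by (1/(2*pi)) gives b_2 = 9/pi.

9/pi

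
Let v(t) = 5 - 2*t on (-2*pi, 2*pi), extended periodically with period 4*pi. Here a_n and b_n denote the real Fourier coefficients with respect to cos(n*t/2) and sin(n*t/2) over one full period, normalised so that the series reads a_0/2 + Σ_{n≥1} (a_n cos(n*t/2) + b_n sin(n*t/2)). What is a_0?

a_0 = (1/(2*pi)) ∫_{-2*pi}^{2*pi} v(t) dt = (1/(2*pi)) · (20*pi) = 10.

10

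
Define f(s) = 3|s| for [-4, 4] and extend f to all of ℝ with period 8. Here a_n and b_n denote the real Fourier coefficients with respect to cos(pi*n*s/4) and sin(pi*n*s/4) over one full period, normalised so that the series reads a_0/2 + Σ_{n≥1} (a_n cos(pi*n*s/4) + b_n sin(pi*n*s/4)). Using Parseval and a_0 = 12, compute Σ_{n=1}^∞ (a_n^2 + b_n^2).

24

Parseval: a_0^2/2 + Σ_{n≥1} (a_n^2+b_n^2) = 1/4 ∫_{-4}^{4} f(s)^2 ds = 96.
Subtract a_0^2/2 = 72: Σ (a_n^2+b_n^2) = 24.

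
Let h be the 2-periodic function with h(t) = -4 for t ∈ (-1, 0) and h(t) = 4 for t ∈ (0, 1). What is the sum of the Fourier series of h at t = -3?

0

t = -3 differs from t = 1 by -2 full period(s), and the series is 2-periodic.
At t = 1 the one-sided limits are h(1^-) = 4 and h(1^+) = -4.
By Dirichlet's theorem the series converges to their average, [(4) + (-4)]/2 = 0.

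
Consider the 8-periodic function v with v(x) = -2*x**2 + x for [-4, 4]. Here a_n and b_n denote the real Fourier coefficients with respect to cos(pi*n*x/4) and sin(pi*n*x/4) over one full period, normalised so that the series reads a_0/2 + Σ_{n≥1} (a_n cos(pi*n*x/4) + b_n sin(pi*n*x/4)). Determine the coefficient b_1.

b_1 = 1/4 ∫_{-4}^{4} v(x) sin(pi*x/4) dx.
Integrating by parts twice (tabular method), an antiderivative of (-2*x**2 + x) sin(pi*x/4) is 8*x**2*cos(pi*x/4)/pi - 64*x*sin(pi*x/4)/pi**2 - 4*x*cos(pi*x/4)/pi + 16*sin(pi*x/4)/pi**2 - 256*cos(pi*x/4)/pi**3; evaluating from -4 to 4: ∫_{-4}^{4} (-2*x**2 + x) sin(pi*x/4) dx = (-112/pi + 256/pi**3) - (-144/pi + 256/pi**3) = 32/pi.
Hence b_1 = (1/4)·(32/pi) = 8/pi.

8/pi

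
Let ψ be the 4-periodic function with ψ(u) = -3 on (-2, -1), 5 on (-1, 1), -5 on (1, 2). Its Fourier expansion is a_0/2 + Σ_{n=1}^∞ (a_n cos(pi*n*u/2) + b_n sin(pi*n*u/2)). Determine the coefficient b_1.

b_1 = 1/2 ∫_{-2}^{2} ψ(u) sin(pi*u/2) du.
Split the integral at the breakpoints.
Directly, an antiderivative of (-3) sin(pi*u/2) is 6*cos(pi*u/2)/pi; evaluating from -2 to -1: ∫_{-2}^{-1} (-3) sin(pi*u/2) du = (0) - (-6/pi) = 6/pi.
Directly, an antiderivative of (5) sin(pi*u/2) is -10*cos(pi*u/2)/pi; evaluating from -1 to 1: ∫_{-1}^{1} (5) sin(pi*u/2) du = (0) - (0) = 0.
Directly, an antiderivative of (-5) sin(pi*u/2) is 10*cos(pi*u/2)/pi; evaluating from 1 to 2: ∫_{1}^{2} (-5) sin(pi*u/2) du = (-10/pi) - (0) = -10/pi.
Summing the pieces and multiplying by (1/2) gives b_1 = -2/pi.

-2/pi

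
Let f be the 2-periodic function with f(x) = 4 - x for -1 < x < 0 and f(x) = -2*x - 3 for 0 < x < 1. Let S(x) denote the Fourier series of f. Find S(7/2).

x = 7/2 differs from x = -1/2 by 2 full period(s), and the series is 2-periodic.
f is continuous at x = -1/2 with value 9/2, so the series converges to 9/2 there.

9/2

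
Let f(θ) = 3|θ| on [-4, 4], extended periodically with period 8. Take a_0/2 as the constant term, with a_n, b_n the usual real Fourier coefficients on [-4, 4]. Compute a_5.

a_5 = 1/4 ∫_{-4}^{4} f(θ) cos(5*pi*θ/4) dθ.
f is even and cos(5*pi*θ/4) is even, so the integrand is even and a_5 = 1/2 ∫_0^{4} f(θ) cos(5*pi*θ/4) dθ.
Integrating by parts (boundary term plus one more integral), an antiderivative of (3*θ) cos(5*pi*θ/4) is 12*θ*sin(5*pi*θ/4)/(5*pi) + 48*cos(5*pi*θ/4)/(25*pi**2); evaluating from 0 to 4: ∫_{0}^{4} (3*θ) cos(5*pi*θ/4) dθ = (-48/(25*pi**2)) - (48/(25*pi**2)) = -96/(25*pi**2).
Hence a_5 = (1/2)·(-96/(25*pi**2)) = -48/(25*pi**2).

-48/(25*pi**2)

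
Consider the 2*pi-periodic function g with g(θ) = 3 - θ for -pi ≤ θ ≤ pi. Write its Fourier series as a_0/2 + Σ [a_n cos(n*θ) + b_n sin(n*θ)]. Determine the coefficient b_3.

-2/3

b_3 = 1/pi ∫_{-pi}^{pi} g(θ) sin(3*θ) dθ.
Integrating by parts (boundary term plus one more integral), an antiderivative of (3 - θ) sin(3*θ) is θ*cos(3*θ)/3 - sin(3*θ)/9 - cos(3*θ); evaluating from -pi to pi: ∫_{-pi}^{pi} (3 - θ) sin(3*θ) dθ = (1 - pi/3) - (1 + pi/3) = -2*pi/3.
Hence b_3 = (1/pi)·(-2*pi/3) = -2/3.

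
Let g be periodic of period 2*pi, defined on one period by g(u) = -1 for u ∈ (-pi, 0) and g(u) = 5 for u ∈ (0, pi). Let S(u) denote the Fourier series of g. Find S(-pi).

2

At u = -pi the one-sided limits are g(-pi^-) = 5 and g(-pi^+) = -1.
By Dirichlet's theorem the series converges to their average, [(5) + (-1)]/2 = 2.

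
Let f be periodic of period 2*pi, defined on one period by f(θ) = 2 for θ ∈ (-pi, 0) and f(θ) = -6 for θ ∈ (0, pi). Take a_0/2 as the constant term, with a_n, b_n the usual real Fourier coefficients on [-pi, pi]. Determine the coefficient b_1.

b_1 = 1/pi ∫_{-pi}^{pi} f(θ) sin(θ) dθ.
Split the integral at the breakpoints.
Directly, an antiderivative of (2) sin(θ) is -2*cos(θ); evaluating from -pi to 0: ∫_{-pi}^{0} (2) sin(θ) dθ = (-2) - (2) = -4.
Directly, an antiderivative of (-6) sin(θ) is 6*cos(θ); evaluating from 0 to pi: ∫_{0}^{pi} (-6) sin(θ) dθ = (-6) - (6) = -12.
Summing the pieces and multiplying by (1/pi) gives b_1 = -16/pi.

-16/pi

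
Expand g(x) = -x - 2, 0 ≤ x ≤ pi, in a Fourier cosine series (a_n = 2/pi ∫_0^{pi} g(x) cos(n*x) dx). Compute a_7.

a_7 = 2/pi ∫_0^{pi} (-x - 2) cos(7*x) dx.
Integrating by parts (boundary term plus one more integral), an antiderivative of (-x - 2) cos(7*x) is -x*sin(7*x)/7 - 2*sin(7*x)/7 - cos(7*x)/49; evaluating from 0 to pi: ∫_{0}^{pi} (-x - 2) cos(7*x) dx = (1/49) - (-1/49) = 2/49.
Hence a_7 = (2/pi)·(2/49) = 4/(49*pi).

4/(49*pi)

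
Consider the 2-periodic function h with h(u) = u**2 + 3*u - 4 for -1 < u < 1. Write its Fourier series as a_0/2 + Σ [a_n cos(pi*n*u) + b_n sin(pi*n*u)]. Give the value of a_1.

-4/pi**2

a_1 = ∫_{-1}^{1} h(u) cos(pi*u) du.
Integrating by parts twice (tabular method), an antiderivative of (u**2 + 3*u - 4) cos(pi*u) is u**2*sin(pi*u)/pi + 3*u*sin(pi*u)/pi + 2*u*cos(pi*u)/pi**2 - 4*sin(pi*u)/pi - 2*sin(pi*u)/pi**3 + 3*cos(pi*u)/pi**2; evaluating from -1 to 1: ∫_{-1}^{1} (u**2 + 3*u - 4) cos(pi*u) du = (-5/pi**2) - (-1/pi**2) = -4/pi**2.
Hence a_1 = -4/pi**2.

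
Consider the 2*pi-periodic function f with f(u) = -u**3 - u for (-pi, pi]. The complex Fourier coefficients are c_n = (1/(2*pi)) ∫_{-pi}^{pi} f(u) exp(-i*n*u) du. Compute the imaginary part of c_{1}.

-5 + pi**2

Since f is real-valued, Im(c_{1}) = -(1/(2*pi)) ∫_{-pi}^{pi} f(u) sin(u) du = -b_{1}/2.
f is odd and sin(u) is odd, so the integrand is even: ∫_{-pi}^{pi} f(u) sin(u) du = 2∫_0^{pi} f(u) sin(u) du.
Integrating by parts three times (tabular method), an antiderivative of (-u**3 - u) sin(u) is u**3*cos(u) - 3*u**2*sin(u) - 5*u*cos(u) + 5*sin(u); evaluating from 0 to pi: ∫_{0}^{pi} (-u**3 - u) sin(u) du = (pi*(5 - pi**2)) - (0) = pi*(5 - pi**2).
So ∫_{-pi}^{pi} f(u) sin(u) du = 2*pi*(5 - pi**2).
Hence Im(c_{1}) = (-1/(2*pi))·(2*pi*(5 - pi**2)) = -5 + pi**2.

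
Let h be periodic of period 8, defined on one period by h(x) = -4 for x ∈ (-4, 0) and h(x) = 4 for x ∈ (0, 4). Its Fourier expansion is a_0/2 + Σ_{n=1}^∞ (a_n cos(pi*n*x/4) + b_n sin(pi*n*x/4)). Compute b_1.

16/pi

b_1 = 1/4 ∫_{-4}^{4} h(x) sin(pi*x/4) dx.
h is odd and sin(pi*x/4) is odd, so the integrand is even and b_1 = 1/2 ∫_0^{4} h(x) sin(pi*x/4) dx.
Directly, an antiderivative of (4) sin(pi*x/4) is -16*cos(pi*x/4)/pi; evaluating from 0 to 4: ∫_{0}^{4} (4) sin(pi*x/4) dx = (16/pi) - (-16/pi) = 32/pi.
Hence b_1 = (1/2)·(32/pi) = 16/pi.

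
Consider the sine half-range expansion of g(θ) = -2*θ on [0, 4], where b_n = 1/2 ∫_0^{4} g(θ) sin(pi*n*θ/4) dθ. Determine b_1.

b_1 = 1/2 ∫_0^{4} (-2*θ) sin(pi*θ/4) dθ.
Integrating by parts (boundary term plus one more integral), an antiderivative of (-2*θ) sin(pi*θ/4) is 8*θ*cos(pi*θ/4)/pi - 32*sin(pi*θ/4)/pi**2; evaluating from 0 to 4: ∫_{0}^{4} (-2*θ) sin(pi*θ/4) dθ = (-32/pi) - (0) = -32/pi.
Hence b_1 = (1/2)·(-32/pi) = -16/pi.

-16/pi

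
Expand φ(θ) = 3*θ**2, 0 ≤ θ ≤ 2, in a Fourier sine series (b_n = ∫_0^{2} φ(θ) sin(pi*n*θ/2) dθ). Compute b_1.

-96/pi**3 + 24/pi

b_1 = ∫_0^{2} (3*θ**2) sin(pi*θ/2) dθ.
Integrating by parts twice (tabular method), an antiderivative of (3*θ**2) sin(pi*θ/2) is -6*θ**2*cos(pi*θ/2)/pi + 24*θ*sin(pi*θ/2)/pi**2 + 48*cos(pi*θ/2)/pi**3; evaluating from 0 to 2: ∫_{0}^{2} (3*θ**2) sin(pi*θ/2) dθ = (-48/pi**3 + 24/pi) - (48/pi**3) = -96/pi**3 + 24/pi.
Hence b_1 = -96/pi**3 + 24/pi.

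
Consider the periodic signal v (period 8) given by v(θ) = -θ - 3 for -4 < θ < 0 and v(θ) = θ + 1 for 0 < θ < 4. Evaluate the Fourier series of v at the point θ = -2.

v is continuous at θ = -2 with value -1, so the series converges to -1 there.

-1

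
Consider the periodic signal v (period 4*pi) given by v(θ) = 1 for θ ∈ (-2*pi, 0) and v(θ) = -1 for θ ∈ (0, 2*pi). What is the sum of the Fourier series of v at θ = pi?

v is continuous at θ = pi with value -1, so the series converges to -1 there.

-1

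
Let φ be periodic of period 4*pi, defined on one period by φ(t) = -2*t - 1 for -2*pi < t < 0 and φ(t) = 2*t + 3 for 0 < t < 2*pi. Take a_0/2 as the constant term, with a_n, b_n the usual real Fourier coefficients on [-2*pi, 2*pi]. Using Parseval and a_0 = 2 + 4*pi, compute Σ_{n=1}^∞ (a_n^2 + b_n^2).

Parseval: a_0^2/2 + Σ_{n≥1} (a_n^2+b_n^2) = (1/(2*pi)) ∫_{-2*pi}^{2*pi} φ(t)^2 dt = 10 + 8*pi + 32*pi**2/3.
Subtract a_0^2/2 = 2*(1 + 2*pi)**2: Σ (a_n^2+b_n^2) = 8 + 8*pi**2/3.

8 + 8*pi**2/3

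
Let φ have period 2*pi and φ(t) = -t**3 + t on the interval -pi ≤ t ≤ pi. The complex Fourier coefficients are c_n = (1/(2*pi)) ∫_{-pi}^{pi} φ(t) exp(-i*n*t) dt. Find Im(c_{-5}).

31/125 - pi**2/5

Since φ is real-valued, Im(c_{-5}) = -(1/(2*pi)) ∫_{-pi}^{pi} φ(t) sin(-5*t) dt = b_{5}/2.
φ is odd and sin(-5*t) is odd, so the integrand is even: ∫_{-pi}^{pi} φ(t) sin(-5*t) dt = 2∫_0^{pi} φ(t) sin(-5*t) dt.
Integrating by parts three times (tabular method), an antiderivative of (-t**3 + t) sin(-5*t) is -t**3*cos(5*t)/5 + 3*t**2*sin(5*t)/25 + 31*t*cos(5*t)/125 - 31*sin(5*t)/625; evaluating from 0 to pi: ∫_{0}^{pi} (-t**3 + t) sin(-5*t) dt = (pi*(-31 + 25*pi**2)/125) - (0) = pi*(-31 + 25*pi**2)/125.
So ∫_{-pi}^{pi} φ(t) sin(-5*t) dt = 2*pi*(-31 + 25*pi**2)/125.
Hence Im(c_{-5}) = (-1/(2*pi))·(2*pi*(-31 + 25*pi**2)/125) = 31/125 - pi**2/5.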